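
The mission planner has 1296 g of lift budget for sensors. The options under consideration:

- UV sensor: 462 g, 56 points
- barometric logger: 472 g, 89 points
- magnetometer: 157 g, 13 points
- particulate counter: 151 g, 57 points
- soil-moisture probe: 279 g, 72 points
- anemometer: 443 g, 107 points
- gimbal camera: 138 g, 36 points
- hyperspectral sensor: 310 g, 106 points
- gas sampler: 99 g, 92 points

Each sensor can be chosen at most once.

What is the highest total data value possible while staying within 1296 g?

The ratio heuristic lands on magnetometer + particulate counter + soil-moisture probe + gimbal camera + hyperspectral sensor + gas sampler (376) but leaves 162 g idle.
Replace magnetometer and gimbal camera with anemometer: the trade gains 58 net, giving 434 at 1282 g.

434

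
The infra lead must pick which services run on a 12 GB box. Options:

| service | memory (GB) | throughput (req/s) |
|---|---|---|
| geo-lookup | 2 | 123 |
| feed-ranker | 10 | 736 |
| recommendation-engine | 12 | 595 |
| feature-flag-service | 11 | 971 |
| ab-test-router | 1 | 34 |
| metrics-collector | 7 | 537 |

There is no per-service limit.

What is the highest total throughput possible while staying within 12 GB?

Feature-flag-service + ab-test-router uses 12 of the 12 GB and totals 1005.
Nothing else within 12 GB beats 1005.

1005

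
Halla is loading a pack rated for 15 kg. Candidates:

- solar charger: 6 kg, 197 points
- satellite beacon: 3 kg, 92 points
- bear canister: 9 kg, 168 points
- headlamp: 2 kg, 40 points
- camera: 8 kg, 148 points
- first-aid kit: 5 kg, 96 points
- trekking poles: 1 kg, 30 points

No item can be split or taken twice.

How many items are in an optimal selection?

Optimal total is 415.
One optimal bundle: solar charger + satellite beacon + first-aid kit + trekking poles (15 kg).
Every optimal selection uses 4 items.

4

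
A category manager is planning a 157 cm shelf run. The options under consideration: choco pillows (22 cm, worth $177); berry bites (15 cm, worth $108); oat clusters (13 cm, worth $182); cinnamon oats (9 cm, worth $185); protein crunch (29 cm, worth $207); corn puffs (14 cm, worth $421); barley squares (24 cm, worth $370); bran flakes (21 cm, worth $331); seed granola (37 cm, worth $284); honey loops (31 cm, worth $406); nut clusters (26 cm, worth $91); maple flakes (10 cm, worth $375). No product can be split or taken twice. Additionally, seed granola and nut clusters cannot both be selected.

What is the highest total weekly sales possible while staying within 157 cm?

2477

The ratio heuristic lands on choco pillows + oat clusters + cinnamon oats + corn puffs + barley squares + bran flakes + honey loops + maple flakes (2447) but leaves 13 cm idle.
Dropping choco pillows frees 22 cm; slotting in protein crunch (29 cm) lifts the total to 2477 at 151 cm.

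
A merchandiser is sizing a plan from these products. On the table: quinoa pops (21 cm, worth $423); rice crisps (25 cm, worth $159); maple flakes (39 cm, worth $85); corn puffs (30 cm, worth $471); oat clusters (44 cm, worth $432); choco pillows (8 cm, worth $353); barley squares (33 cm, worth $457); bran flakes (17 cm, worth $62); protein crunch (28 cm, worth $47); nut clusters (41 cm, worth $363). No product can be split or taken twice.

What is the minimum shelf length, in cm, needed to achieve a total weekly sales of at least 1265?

71

Minimise cm subject to total weekly sales ≥ 1265.
corn puffs + choco pillows + barley squares reaches 1281 using 71 cm.
Below 71 cm the best achievable stays under 1265.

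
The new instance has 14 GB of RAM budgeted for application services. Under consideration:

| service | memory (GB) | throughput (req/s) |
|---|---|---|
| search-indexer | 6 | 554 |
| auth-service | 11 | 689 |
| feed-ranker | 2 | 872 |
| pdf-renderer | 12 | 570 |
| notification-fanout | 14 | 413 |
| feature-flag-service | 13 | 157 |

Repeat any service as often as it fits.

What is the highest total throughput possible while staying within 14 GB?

Density check — feed-ranker 436.00, search-indexer 92.33, auth-service 62.64 are the best per GB.
Taking 7×feed-ranker: 14 GB used, 6104 in throughput.
That's the maximum — no swap from here does better than 6104.

6104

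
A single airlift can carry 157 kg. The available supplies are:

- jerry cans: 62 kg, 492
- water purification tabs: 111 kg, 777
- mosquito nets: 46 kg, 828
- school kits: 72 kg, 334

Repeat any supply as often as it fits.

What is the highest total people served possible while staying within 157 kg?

2484

Taking 3×mosquito nets: 138 kg used, 2484 in people served.
That's the maximum — no swap from here does better than 2484.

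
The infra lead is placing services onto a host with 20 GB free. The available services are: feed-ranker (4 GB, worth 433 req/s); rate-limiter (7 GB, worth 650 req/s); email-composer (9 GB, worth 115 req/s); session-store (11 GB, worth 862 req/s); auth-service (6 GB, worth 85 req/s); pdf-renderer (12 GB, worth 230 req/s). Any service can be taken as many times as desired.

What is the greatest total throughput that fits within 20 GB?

2165

Ranking by ratio (throughput/GB): feed-ranker 108.25, rate-limiter 92.86, session-store 78.36.
Taking 5×feed-ranker: 20 GB used, 2165 in throughput.
That's the maximum — no swap from here does better than 2165.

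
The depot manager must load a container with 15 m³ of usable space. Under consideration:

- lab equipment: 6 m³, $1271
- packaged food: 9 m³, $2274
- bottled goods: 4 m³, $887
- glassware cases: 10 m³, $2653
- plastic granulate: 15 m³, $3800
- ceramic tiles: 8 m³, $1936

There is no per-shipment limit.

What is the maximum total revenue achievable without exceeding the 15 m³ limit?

3800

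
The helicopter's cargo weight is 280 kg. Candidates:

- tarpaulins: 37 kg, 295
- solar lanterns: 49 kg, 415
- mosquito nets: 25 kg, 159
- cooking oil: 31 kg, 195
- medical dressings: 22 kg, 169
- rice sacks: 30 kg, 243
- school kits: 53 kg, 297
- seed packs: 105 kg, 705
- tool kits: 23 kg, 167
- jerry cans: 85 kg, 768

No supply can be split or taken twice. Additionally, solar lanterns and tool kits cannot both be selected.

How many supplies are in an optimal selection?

7

The maximum people served within 280 kg is 2244.
For example tarpaulins + solar lanterns + mosquito nets + cooking oil + medical dressings + rice sacks + jerry cans achieves it, using 279 kg.
Every optimal selection uses 7 supplies.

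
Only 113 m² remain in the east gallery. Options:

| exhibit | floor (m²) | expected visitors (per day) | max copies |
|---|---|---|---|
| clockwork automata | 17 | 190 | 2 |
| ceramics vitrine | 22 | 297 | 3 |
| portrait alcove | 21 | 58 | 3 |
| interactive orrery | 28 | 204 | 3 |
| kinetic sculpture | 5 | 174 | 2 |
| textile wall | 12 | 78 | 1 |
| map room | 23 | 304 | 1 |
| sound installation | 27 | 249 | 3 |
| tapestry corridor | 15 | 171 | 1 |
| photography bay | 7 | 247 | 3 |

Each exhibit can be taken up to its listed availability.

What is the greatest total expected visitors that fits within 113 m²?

2158

Filling by ratio: 3×ceramics vitrine + 2×kinetic sculpture + tapestry corridor + 3×photography bay for 2151, with 1 m² left unused.
The 22 m² tied up in ceramics vitrine is better spent on map room — total rises to 2158 (113 m²).
Every other selection either busts 113 m² or exceeds an availability limit or fails to beat 2158.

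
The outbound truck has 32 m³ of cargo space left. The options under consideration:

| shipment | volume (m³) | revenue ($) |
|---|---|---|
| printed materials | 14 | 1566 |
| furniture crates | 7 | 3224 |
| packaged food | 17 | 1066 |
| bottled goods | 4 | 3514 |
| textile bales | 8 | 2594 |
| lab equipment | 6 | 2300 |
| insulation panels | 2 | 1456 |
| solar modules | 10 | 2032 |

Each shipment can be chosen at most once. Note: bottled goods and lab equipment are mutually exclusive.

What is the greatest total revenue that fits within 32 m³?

12820

Taking furniture crates + bottled goods + textile bales + insulation panels + solar modules: 31 m³ used, 12820 in revenue.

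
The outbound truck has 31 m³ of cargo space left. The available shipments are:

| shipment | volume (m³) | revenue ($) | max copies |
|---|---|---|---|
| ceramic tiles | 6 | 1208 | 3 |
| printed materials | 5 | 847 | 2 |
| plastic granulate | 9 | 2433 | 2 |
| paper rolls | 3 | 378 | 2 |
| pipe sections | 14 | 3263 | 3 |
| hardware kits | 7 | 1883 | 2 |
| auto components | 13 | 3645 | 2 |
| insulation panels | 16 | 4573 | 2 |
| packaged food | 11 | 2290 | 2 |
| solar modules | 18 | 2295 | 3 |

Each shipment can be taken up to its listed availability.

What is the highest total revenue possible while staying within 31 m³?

By revenue per m³: insulation panels 285.81, auto components 280.38, plastic granulate 270.33, hardware kits 269.00 lead.
Taking the top-ratio shipments first gives auto components + insulation panels for 8218 (29 m³).
Replace insulation panels with 2×plastic granulate: the trade gains 293 net, giving 8511 at 31 m³.
Every other selection either busts 31 m³ or exceeds an availability limit or fails to beat 8511.

8511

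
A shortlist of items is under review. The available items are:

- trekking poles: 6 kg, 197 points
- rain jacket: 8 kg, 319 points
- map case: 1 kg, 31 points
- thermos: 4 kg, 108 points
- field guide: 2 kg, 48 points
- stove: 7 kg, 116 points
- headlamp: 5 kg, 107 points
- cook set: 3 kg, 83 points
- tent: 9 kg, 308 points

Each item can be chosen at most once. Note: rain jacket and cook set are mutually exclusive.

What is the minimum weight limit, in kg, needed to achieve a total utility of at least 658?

Look for the lowest-weight combination reaching 658.
Taking rain jacket + map case + tent gives 658 (≥ 658) for 18 kg.
No combination under 18 kg hits 658.

18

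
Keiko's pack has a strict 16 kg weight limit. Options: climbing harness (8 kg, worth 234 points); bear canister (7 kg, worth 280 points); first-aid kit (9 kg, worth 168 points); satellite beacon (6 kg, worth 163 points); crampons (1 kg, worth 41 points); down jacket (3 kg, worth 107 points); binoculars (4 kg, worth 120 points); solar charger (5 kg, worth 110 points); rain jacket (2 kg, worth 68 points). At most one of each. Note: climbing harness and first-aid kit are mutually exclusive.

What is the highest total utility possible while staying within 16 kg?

575

Filling by ratio: bear canister + crampons + down jacket + rain jacket for 496, with 3 kg left unused.
Replace crampons with binoculars: the trade gains 79 net, giving 575 at 16 kg.
An exhaustive check of the 512 subsets confirms 575.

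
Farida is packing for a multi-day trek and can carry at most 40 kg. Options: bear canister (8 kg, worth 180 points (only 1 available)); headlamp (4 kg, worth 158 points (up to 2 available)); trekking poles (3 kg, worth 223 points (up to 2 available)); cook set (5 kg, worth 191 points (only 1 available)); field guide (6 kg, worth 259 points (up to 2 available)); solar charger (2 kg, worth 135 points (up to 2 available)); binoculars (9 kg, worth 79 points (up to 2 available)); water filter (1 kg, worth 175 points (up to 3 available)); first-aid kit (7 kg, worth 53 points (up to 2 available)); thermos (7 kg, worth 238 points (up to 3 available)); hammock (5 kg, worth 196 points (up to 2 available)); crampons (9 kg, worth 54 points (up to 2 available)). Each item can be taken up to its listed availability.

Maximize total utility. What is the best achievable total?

2342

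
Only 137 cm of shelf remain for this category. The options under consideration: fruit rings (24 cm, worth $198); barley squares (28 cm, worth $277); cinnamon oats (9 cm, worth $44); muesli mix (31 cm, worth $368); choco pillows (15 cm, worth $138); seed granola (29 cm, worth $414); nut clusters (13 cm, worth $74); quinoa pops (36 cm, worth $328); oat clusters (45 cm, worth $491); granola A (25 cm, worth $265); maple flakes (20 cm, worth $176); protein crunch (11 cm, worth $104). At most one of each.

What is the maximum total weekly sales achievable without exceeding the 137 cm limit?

Taking the top-ratio products first gives muesli mix + seed granola + oat clusters + granola A for 1538 (130 cm).
Dropping granola A frees 25 cm; slotting in maple flakes + protein crunch (31 cm) lifts the total to 1553 at 136 cm.
That's the maximum — no swap from here does better than 1553.

1553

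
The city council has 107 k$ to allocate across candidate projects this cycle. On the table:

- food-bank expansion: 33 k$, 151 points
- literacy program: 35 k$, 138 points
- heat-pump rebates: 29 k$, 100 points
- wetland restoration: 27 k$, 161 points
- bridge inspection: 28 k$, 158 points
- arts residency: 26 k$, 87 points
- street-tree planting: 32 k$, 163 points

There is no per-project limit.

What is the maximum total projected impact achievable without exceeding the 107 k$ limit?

The ratio ordering already packs tightly: 3×wetland restoration + arts residency, 107 k$, 570.
Nothing else within 107 k$ beats 570.

570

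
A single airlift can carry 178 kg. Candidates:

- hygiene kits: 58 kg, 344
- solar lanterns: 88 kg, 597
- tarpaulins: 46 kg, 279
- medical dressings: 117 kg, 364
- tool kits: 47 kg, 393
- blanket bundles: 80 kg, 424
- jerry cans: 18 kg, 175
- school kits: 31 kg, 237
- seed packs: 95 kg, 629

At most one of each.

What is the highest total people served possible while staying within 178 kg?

1259

Ranking by ratio (people served/kg): jerry cans 9.72, tool kits 8.36, school kits 7.65.
Filling by ratio: tarpaulins + tool kits + jerry cans + school kits for 1084, with 36 kg left unused.
Replace tarpaulins and jerry cans with seed packs: the trade gains 175 net, giving 1259 at 173 kg.
The closest alternative, tool kits + blanket bundles + jerry cans + school kits, reaches only 1229.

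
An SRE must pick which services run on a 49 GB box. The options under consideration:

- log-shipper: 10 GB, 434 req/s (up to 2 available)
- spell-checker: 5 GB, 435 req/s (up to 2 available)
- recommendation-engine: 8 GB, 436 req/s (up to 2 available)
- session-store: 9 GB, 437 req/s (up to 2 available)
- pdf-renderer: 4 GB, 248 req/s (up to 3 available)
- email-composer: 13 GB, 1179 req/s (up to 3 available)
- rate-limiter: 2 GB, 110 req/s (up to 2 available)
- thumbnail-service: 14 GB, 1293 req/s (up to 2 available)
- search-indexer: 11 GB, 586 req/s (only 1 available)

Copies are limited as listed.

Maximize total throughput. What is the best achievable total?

By throughput per GB: thumbnail-service 92.36, email-composer 90.69, spell-checker 87.00 lead.
Taking the top-ratio services first gives spell-checker + email-composer + rate-limiter + 2×thumbnail-service for 4310 (48 GB).
Replace rate-limiter and 2×thumbnail-service with spell-checker + 2×email-composer: the trade gains 97 net, giving 4407 at 49 GB.
No other feasible combination exceeds 4407.

4407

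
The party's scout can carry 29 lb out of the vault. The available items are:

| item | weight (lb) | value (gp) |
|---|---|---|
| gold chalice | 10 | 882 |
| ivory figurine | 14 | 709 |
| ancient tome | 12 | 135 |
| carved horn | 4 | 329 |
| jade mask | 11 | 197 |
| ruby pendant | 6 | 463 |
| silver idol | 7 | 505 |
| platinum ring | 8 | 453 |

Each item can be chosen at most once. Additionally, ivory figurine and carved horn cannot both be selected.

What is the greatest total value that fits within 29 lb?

2179

The ratio ordering already packs tightly: gold chalice + carved horn + ruby pendant + silver idol, 27 lb, 2179.
Runner-up gold chalice + carved horn + silver idol + platinum ring tops out at 2169.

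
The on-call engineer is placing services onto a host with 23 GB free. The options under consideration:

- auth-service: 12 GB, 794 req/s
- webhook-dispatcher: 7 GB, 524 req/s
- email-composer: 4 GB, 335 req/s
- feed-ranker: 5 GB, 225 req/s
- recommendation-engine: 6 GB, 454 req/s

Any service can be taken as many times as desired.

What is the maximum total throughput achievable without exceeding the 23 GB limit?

The ratio heuristic lands on 5×email-composer (1675) but leaves 3 GB idle.
Replace email-composer with webhook-dispatcher: the trade gains 189 net, giving 1864 at 23 GB.
Nothing else within 23 GB beats 1864.

1864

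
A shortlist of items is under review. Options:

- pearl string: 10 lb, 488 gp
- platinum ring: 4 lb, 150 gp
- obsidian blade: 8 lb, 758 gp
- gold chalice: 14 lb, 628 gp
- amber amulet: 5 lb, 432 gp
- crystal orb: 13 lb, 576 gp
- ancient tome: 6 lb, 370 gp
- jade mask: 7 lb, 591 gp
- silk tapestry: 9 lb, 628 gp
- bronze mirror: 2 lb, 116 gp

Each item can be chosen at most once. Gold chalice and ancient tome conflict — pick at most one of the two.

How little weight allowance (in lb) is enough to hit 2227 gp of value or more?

28

Minimise lb subject to total value ≥ 2227.
obsidian blade + amber amulet + ancient tome + jade mask + bronze mirror reaches 2267 using 28 lb.
Below 28 lb the best achievable stays under 2227.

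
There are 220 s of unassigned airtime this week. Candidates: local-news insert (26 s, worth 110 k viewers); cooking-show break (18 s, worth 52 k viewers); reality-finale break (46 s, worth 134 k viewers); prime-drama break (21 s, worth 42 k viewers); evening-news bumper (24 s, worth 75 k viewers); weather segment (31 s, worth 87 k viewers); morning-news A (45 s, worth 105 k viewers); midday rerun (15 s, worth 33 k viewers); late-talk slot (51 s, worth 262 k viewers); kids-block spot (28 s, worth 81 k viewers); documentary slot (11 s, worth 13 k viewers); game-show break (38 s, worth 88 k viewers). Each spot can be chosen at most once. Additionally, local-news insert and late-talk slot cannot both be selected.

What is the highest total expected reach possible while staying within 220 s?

733

Best packing: cooking-show break + reality-finale break + prime-drama break + evening-news bumper + weather segment + late-talk slot + kids-block spot — 219 s, 733 total.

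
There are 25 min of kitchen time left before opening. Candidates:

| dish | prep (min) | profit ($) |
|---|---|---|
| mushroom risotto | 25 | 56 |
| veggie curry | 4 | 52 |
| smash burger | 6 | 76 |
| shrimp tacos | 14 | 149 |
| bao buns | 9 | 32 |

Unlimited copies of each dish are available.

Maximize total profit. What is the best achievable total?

By profit per min: veggie curry 13.00, smash burger 12.67, shrimp tacos 10.64, bao buns 3.56 lead.
Best packing: 6×veggie curry — 24 min, 312 total.
Every other selection either busts 25 min or fails to beat 312.

312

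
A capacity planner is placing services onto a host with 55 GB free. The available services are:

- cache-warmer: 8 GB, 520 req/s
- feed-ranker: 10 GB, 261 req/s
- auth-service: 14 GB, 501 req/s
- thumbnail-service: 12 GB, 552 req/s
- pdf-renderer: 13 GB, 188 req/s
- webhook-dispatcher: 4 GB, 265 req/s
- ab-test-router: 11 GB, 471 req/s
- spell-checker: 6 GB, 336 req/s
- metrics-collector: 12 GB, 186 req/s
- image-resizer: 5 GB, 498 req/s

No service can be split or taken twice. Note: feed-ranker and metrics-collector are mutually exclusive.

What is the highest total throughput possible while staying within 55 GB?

2807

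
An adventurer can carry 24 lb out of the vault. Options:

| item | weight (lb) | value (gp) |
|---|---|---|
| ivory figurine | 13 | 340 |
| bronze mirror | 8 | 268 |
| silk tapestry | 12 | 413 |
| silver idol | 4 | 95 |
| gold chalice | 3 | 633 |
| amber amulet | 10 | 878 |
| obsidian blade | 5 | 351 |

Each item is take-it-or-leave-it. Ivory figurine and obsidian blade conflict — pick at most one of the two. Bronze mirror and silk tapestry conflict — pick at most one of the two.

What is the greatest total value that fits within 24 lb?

Ranking by ratio (value/lb): gold chalice 211.00, amber amulet 87.80, obsidian blade 70.20.
Best packing: silver idol + gold chalice + amber amulet + obsidian blade — 22 lb, 1957 total.
The closest alternative, gold chalice + amber amulet + obsidian blade, reaches only 1862.

1957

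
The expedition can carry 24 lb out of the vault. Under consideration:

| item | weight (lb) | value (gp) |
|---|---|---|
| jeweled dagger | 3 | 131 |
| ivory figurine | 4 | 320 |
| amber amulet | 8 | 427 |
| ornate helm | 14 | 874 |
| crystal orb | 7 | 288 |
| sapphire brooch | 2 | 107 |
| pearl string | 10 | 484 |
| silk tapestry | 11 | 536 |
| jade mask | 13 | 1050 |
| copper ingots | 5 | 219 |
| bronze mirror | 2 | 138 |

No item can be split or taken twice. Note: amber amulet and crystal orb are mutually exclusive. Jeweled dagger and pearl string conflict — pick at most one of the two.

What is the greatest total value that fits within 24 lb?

Taking jeweled dagger + ivory figurine + sapphire brooch + jade mask + bronze mirror: 24 lb used, 1746 in value.

1746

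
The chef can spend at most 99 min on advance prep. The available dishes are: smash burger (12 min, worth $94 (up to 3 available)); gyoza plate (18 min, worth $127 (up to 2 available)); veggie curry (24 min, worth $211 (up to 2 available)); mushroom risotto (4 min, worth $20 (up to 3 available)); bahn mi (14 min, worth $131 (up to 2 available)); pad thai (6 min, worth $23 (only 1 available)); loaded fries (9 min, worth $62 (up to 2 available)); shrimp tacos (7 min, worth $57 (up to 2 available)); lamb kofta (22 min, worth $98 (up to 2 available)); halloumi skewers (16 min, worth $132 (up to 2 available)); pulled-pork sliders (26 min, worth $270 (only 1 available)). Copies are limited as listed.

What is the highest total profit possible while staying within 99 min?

Filling by ratio: veggie curry + mushroom risotto + 2×bahn mi + halloumi skewers + pulled-pork sliders for 895, with 1 min left unused.
Replace bahn mi and halloumi skewers with veggie curry + shrimp tacos: the trade gains 5 net, giving 900 at 99 min.
That's the maximum — no swap from here does better than 900.

900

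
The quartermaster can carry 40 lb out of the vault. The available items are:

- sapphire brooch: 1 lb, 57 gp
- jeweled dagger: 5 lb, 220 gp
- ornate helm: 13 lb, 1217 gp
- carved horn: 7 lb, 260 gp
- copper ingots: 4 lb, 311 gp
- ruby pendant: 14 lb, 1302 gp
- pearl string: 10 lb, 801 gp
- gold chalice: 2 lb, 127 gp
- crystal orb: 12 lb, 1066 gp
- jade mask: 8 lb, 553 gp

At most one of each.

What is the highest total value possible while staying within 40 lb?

By value per lb: ornate helm 93.62, ruby pendant 93.00, crystal orb 88.83, pearl string 80.10 lead.
Taking sapphire brooch + ornate helm + ruby pendant + crystal orb: 40 lb used, 3642 in value.
Next best is ornate helm + ruby pendant + crystal orb at 3585 (39 lb) — short by 57.

3642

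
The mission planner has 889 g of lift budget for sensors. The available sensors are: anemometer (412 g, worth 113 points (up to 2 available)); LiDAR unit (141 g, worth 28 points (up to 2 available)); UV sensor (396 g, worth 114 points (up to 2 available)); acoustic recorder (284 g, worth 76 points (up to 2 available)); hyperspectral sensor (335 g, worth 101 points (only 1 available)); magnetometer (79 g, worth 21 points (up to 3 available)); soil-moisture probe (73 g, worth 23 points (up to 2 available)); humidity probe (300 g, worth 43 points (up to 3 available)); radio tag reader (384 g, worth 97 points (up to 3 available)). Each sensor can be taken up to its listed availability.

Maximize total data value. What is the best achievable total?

Density check — soil-moisture probe 0.32, hyperspectral sensor 0.30, UV sensor 0.29 are the best per g.
UV sensor + hyperspectral sensor + 2×soil-moisture probe uses 877 of the 889 g and totals 261.
The spare 12 g is too small for any remaining sensor, and no exchange beats 261.

261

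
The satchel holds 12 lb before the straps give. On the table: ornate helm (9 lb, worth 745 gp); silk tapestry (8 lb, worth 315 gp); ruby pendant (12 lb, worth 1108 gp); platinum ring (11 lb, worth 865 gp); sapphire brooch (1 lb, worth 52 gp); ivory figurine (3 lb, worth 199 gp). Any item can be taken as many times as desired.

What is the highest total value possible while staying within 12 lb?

Ruby pendant uses 12 of the 12 lb and totals 1108.
Nothing else within 12 lb beats 1108.

1108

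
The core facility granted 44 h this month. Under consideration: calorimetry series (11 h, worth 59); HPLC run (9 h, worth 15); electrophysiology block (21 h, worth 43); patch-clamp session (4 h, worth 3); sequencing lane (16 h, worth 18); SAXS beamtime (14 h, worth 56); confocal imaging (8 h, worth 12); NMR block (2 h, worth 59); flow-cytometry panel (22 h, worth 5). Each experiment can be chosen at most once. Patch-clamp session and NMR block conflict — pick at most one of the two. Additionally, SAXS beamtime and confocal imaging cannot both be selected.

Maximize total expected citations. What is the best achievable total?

Density check — NMR block 29.50, calorimetry series 5.36, SAXS beamtime 4.00, electrophysiology block 2.05 are the best per h.
Calorimetry series + sequencing lane + SAXS beamtime + NMR block uses 43 of the 44 h and totals 192.
Runner-up calorimetry series + HPLC run + SAXS beamtime + NMR block tops out at 189.

192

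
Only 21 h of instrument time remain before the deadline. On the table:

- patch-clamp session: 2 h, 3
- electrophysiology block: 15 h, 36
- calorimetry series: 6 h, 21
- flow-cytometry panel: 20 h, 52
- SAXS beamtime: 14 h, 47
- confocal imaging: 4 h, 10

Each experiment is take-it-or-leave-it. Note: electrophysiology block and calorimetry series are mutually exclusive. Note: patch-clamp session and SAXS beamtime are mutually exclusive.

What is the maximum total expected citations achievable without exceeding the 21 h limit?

68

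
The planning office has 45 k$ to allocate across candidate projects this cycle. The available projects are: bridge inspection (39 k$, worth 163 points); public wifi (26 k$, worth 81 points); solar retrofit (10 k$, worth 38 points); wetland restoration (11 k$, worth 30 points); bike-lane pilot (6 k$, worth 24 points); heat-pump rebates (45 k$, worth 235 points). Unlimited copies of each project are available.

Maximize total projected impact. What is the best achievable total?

235

Ranking by ratio (projected impact/k$): heat-pump rebates 5.22, bridge inspection 4.18, bike-lane pilot 4.00.
Best packing: heat-pump rebates — 45 k$, 235 total.
That's the maximum — no swap from here does better than 235.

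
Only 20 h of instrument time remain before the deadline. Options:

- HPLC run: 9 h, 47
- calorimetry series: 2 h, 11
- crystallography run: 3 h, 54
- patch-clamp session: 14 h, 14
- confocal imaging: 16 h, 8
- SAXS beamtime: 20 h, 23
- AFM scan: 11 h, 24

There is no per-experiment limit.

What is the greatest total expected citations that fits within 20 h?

335

Density check — crystallography run 18.00, calorimetry series 5.50, HPLC run 5.22, AFM scan 2.18 are the best per h.
Calorimetry series + 6×crystallography run uses 20 of the 20 h and totals 335.
That's the maximum — no swap from here does better than 335.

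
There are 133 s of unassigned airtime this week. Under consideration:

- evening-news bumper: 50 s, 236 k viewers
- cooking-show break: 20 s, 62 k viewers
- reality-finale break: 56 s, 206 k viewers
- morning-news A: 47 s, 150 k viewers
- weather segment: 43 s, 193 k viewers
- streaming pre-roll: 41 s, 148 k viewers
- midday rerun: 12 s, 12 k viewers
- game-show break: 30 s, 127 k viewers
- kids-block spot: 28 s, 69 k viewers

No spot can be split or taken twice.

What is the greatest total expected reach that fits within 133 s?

556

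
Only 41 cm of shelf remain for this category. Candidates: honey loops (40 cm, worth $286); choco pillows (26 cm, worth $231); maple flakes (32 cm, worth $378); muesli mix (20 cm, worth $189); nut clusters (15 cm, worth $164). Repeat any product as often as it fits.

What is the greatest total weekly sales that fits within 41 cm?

Greedy by ratio would take maple flakes: 32 cm used, total 378.
Replace maple flakes with choco pillows + nut clusters: the trade gains 17 net, giving 395 at 41 cm.
That's the maximum — no swap from here does better than 395.

395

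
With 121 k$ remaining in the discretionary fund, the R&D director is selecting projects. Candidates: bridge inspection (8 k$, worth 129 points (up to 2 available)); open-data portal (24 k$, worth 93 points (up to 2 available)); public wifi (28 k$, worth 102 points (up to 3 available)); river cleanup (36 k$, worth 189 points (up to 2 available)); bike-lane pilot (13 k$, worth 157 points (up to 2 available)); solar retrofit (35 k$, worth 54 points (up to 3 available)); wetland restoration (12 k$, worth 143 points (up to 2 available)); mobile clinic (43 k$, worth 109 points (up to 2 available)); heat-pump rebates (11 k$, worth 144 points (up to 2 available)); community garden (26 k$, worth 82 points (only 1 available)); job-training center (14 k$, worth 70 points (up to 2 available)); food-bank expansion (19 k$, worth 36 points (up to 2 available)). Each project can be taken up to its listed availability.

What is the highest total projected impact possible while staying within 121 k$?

1286

Best packing: 2×bridge inspection + 2×bike-lane pilot + 2×wetland restoration + 2×heat-pump rebates + 2×job-training center — 116 k$, 1286 total.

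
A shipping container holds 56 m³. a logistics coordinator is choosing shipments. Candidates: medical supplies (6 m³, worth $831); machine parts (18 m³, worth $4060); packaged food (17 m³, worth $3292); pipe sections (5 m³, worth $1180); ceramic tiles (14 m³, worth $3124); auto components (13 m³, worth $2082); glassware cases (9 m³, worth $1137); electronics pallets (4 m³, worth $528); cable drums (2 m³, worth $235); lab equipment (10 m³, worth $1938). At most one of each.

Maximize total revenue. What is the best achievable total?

11891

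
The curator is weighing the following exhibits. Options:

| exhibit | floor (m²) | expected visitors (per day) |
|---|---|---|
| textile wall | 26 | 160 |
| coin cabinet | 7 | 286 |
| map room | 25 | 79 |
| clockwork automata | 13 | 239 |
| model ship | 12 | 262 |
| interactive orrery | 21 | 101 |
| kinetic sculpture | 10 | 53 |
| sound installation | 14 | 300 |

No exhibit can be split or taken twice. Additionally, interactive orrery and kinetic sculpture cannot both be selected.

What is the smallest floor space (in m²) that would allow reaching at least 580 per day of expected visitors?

21

Look for the lowest-floor combination reaching 580.
Taking coin cabinet + sound installation gives 586 (≥ 580) for 21 m².
No combination under 21 m² hits 580.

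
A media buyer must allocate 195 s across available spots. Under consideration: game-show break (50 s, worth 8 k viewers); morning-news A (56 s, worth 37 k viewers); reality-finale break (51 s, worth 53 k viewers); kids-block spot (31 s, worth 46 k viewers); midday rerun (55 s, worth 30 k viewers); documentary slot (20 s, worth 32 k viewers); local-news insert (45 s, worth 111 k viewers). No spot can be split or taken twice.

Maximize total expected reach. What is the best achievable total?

Greedy by ratio would take reality-finale break + kids-block spot + documentary slot + local-news insert: 147 s used, total 242.
Replace documentary slot with morning-news A: the trade gains 5 net, giving 247 at 183 s.
Every other selection either busts 195 s or fails to beat 247.

247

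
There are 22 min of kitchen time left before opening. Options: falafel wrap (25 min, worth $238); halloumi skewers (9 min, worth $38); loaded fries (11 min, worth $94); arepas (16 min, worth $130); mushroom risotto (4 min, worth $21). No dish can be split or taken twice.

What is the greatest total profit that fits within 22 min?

Taking the top-ratio dishes first gives loaded fries + mushroom risotto for 115 (15 min).
The 11 min tied up in loaded fries is better spent on arepas — total rises to 151 (20 min).
Runner-up halloumi skewers + loaded fries tops out at 132.

151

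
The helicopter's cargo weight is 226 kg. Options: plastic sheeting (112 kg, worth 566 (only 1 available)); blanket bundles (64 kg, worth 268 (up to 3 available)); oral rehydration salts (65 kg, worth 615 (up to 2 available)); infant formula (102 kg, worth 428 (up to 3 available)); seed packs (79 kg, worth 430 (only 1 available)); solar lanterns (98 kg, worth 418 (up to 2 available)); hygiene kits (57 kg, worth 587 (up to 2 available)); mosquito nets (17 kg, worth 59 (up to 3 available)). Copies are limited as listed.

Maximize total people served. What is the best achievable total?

Density check — hygiene kits 10.30, oral rehydration salts 9.46, seed packs 5.44 are the best per kg.
The ratio heuristic lands on oral rehydration salts + 2×hygiene kits + 2×mosquito nets (1907) but leaves 13 kg idle.
The 57 kg tied up in hygiene kits is better spent on oral rehydration salts — total rises to 1935 (221 kg).
That's the maximum — no swap from here does better than 1935.

1935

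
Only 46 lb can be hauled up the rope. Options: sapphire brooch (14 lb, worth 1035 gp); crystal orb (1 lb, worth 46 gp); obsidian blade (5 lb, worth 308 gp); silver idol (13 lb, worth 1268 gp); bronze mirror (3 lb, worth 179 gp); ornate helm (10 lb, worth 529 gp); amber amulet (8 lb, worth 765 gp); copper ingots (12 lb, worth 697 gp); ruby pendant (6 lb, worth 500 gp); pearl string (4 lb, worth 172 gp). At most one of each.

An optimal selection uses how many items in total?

Best achievable value is 3876.
For example sapphire brooch + obsidian blade + silver idol + amber amulet + ruby pendant achieves it, using 46 lb.
Any selection reaching 3876 contains exactly 5 items.

5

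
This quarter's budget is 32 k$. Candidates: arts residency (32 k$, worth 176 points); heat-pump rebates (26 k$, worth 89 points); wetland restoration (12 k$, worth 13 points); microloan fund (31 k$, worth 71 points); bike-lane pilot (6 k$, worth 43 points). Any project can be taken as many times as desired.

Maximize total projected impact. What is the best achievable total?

215

The ratio ordering already packs tightly: 5×bike-lane pilot, 30 k$, 215.
Nothing else within 32 k$ beats 215.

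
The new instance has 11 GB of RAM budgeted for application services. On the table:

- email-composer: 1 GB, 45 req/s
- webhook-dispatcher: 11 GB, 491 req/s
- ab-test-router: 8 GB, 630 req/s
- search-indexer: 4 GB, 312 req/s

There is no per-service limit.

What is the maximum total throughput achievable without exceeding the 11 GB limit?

The ratio ordering already packs tightly: 3×email-composer + ab-test-router, 11 GB, 765.
No other feasible combination exceeds 765.

765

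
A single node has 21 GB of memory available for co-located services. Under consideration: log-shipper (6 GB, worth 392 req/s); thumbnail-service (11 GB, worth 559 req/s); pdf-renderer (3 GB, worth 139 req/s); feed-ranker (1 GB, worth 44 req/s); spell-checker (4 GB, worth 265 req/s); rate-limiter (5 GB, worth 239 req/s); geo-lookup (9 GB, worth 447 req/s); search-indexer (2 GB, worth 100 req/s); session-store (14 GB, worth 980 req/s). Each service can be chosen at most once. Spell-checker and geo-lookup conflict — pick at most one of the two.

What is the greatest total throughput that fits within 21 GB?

1416

By throughput per GB: session-store 70.00, spell-checker 66.25, log-shipper 65.33, thumbnail-service 50.82 lead.
Greedy by ratio would take feed-ranker + spell-checker + search-indexer + session-store: 21 GB used, total 1389.
Dropping spell-checker and search-indexer frees 6 GB; slotting in log-shipper (6 GB) lifts the total to 1416 at 21 GB.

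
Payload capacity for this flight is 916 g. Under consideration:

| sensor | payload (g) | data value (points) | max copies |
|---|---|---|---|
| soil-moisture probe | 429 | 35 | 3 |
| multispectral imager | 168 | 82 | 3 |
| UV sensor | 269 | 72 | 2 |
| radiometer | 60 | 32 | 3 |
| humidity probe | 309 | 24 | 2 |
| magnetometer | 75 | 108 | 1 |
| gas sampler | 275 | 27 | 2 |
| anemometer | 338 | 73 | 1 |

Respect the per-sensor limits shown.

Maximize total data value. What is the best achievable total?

458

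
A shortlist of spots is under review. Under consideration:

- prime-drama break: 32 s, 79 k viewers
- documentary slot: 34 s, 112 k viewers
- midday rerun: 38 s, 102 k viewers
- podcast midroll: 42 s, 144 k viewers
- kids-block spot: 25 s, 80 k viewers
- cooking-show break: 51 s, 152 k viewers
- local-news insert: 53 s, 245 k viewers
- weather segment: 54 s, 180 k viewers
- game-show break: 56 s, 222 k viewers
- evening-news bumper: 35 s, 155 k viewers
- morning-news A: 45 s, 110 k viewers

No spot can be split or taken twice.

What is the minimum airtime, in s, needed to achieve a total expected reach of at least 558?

142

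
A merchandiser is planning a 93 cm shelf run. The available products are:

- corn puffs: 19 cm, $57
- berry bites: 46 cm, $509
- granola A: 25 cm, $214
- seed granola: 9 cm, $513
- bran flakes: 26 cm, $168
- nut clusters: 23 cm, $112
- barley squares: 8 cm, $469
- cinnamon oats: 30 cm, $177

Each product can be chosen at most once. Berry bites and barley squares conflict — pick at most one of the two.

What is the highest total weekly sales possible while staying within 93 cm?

Best packing: granola A + seed granola + bran flakes + nut clusters + barley squares — 91 cm, 1476 total.
An exhaustive check of the 256 subsets confirms 1476.

1476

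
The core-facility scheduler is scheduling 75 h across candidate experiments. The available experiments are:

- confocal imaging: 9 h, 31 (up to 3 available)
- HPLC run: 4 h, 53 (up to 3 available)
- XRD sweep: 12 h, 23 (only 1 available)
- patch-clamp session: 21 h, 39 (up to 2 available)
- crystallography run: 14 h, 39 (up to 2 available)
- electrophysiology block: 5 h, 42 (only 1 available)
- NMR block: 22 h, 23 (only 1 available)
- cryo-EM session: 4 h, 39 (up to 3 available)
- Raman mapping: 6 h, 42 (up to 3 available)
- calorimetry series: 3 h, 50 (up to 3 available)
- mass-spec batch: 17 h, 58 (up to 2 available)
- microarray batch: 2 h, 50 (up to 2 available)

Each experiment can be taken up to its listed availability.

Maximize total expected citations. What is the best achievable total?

733

Filling by ratio: confocal imaging + 3×HPLC run + electrophysiology block + 3×cryo-EM session + 3×Raman mapping + 3×calorimetry series + 2×microarray batch for 725, with 6 h left unused.
The 9 h tied up in confocal imaging is better spent on crystallography run — total rises to 733 (74 h).
Nothing else within 75 h beats 733.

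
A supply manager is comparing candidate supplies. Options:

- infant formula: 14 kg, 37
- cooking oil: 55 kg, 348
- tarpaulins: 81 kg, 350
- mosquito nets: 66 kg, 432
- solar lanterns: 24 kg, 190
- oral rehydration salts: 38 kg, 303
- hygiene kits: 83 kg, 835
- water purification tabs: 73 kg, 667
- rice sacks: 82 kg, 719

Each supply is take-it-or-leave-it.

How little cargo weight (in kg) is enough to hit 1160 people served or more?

135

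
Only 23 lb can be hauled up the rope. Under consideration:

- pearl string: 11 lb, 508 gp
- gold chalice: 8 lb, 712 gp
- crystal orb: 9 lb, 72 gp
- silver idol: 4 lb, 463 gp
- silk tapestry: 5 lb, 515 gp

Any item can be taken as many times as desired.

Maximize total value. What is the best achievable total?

2471

A density-first pass picks 5×silver idol — 2315 at 20 lb.
Replace 3×silver idol with 3×silk tapestry: the trade gains 156 net, giving 2471 at 23 lb.
That's the maximum — no swap from here does better than 2471.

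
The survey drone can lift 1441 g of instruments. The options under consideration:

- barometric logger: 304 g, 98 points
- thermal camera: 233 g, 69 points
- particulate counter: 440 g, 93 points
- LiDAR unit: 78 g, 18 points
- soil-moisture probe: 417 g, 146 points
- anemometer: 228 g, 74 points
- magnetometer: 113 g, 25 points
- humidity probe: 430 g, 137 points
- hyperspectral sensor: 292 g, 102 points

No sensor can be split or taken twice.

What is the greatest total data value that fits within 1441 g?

463

Density check — soil-moisture probe 0.35, hyperspectral sensor 0.35, anemometer 0.32, barometric logger 0.32 are the best per g.
Taking barometric logger + LiDAR unit + soil-moisture probe + anemometer + magnetometer + hyperspectral sensor: 1432 g used, 463 in data value.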